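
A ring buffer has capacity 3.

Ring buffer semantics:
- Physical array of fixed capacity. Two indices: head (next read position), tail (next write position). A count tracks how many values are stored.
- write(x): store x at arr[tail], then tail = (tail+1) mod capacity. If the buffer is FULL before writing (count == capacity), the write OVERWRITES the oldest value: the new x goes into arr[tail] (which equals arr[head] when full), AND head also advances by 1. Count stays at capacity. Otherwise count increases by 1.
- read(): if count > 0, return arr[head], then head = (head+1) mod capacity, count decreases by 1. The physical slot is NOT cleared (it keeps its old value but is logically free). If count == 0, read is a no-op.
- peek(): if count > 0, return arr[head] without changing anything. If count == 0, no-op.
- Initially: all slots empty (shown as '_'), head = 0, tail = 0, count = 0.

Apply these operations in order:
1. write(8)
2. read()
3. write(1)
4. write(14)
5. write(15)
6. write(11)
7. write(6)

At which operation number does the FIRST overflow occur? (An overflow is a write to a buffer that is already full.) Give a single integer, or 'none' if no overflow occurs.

After op 1 (write(8)): arr=[8 _ _] head=0 tail=1 count=1
After op 2 (read()): arr=[8 _ _] head=1 tail=1 count=0
After op 3 (write(1)): arr=[8 1 _] head=1 tail=2 count=1
After op 4 (write(14)): arr=[8 1 14] head=1 tail=0 count=2
After op 5 (write(15)): arr=[15 1 14] head=1 tail=1 count=3
After op 6 (write(11)): arr=[15 11 14] head=2 tail=2 count=3
After op 7 (write(6)): arr=[15 11 6] head=0 tail=0 count=3

Answer: 6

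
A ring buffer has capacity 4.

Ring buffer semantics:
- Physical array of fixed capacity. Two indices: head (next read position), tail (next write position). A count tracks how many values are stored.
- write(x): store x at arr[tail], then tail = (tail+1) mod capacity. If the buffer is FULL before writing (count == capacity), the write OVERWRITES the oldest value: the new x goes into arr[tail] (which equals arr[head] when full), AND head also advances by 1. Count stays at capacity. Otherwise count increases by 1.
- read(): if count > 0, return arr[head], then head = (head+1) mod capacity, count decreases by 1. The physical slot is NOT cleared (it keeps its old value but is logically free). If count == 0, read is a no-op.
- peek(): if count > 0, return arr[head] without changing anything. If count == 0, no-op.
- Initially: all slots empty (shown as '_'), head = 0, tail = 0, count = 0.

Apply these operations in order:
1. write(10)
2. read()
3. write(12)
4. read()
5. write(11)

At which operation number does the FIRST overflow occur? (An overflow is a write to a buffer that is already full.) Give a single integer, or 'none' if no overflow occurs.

Answer: none

Derivation:
After op 1 (write(10)): arr=[10 _ _ _] head=0 tail=1 count=1
After op 2 (read()): arr=[10 _ _ _] head=1 tail=1 count=0
After op 3 (write(12)): arr=[10 12 _ _] head=1 tail=2 count=1
After op 4 (read()): arr=[10 12 _ _] head=2 tail=2 count=0
After op 5 (write(11)): arr=[10 12 11 _] head=2 tail=3 count=1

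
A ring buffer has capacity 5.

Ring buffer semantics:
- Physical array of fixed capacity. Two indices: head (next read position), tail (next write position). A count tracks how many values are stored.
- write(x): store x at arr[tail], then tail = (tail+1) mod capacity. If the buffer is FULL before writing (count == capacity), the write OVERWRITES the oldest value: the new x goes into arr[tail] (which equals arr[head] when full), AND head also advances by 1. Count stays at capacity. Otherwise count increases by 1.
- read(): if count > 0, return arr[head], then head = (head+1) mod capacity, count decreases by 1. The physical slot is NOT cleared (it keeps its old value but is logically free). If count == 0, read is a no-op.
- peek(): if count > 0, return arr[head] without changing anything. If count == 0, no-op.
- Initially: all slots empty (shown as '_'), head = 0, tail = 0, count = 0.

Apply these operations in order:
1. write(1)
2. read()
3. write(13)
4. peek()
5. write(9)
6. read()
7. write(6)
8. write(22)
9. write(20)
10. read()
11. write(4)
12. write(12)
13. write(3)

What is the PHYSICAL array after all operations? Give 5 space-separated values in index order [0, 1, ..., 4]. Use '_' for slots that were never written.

After op 1 (write(1)): arr=[1 _ _ _ _] head=0 tail=1 count=1
After op 2 (read()): arr=[1 _ _ _ _] head=1 tail=1 count=0
After op 3 (write(13)): arr=[1 13 _ _ _] head=1 tail=2 count=1
After op 4 (peek()): arr=[1 13 _ _ _] head=1 tail=2 count=1
After op 5 (write(9)): arr=[1 13 9 _ _] head=1 tail=3 count=2
After op 6 (read()): arr=[1 13 9 _ _] head=2 tail=3 count=1
After op 7 (write(6)): arr=[1 13 9 6 _] head=2 tail=4 count=2
After op 8 (write(22)): arr=[1 13 9 6 22] head=2 tail=0 count=3
After op 9 (write(20)): arr=[20 13 9 6 22] head=2 tail=1 count=4
After op 10 (read()): arr=[20 13 9 6 22] head=3 tail=1 count=3
After op 11 (write(4)): arr=[20 4 9 6 22] head=3 tail=2 count=4
After op 12 (write(12)): arr=[20 4 12 6 22] head=3 tail=3 count=5
After op 13 (write(3)): arr=[20 4 12 3 22] head=4 tail=4 count=5

Answer: 20 4 12 3 22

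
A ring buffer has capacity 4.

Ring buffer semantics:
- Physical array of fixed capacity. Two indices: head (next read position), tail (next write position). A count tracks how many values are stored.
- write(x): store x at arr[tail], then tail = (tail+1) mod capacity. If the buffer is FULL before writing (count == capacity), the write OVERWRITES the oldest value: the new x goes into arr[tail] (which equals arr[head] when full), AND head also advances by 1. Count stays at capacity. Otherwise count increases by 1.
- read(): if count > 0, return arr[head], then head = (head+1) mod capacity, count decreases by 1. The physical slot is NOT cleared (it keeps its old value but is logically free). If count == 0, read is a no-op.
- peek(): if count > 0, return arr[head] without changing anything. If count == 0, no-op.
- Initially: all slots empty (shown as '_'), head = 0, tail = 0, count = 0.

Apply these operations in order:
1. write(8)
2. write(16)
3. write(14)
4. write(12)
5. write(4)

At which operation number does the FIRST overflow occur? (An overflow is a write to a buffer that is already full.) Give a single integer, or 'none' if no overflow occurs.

After op 1 (write(8)): arr=[8 _ _ _] head=0 tail=1 count=1
After op 2 (write(16)): arr=[8 16 _ _] head=0 tail=2 count=2
After op 3 (write(14)): arr=[8 16 14 _] head=0 tail=3 count=3
After op 4 (write(12)): arr=[8 16 14 12] head=0 tail=0 count=4
After op 5 (write(4)): arr=[4 16 14 12] head=1 tail=1 count=4

Answer: 5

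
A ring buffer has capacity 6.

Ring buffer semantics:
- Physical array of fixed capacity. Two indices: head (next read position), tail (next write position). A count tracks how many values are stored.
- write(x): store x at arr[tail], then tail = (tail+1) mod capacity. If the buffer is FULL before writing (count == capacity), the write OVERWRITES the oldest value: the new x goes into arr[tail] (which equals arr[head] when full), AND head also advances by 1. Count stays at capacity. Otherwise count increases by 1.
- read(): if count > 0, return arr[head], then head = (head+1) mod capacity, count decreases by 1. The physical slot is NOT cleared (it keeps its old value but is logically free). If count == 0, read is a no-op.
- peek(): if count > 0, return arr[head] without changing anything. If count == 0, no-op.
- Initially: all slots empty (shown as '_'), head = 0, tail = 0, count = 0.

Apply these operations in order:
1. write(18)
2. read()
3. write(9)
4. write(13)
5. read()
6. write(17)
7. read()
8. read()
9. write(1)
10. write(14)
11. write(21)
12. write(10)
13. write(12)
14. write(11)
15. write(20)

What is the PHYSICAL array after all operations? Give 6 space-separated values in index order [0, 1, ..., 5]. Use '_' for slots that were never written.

Answer: 21 10 12 11 20 14

Derivation:
After op 1 (write(18)): arr=[18 _ _ _ _ _] head=0 tail=1 count=1
After op 2 (read()): arr=[18 _ _ _ _ _] head=1 tail=1 count=0
After op 3 (write(9)): arr=[18 9 _ _ _ _] head=1 tail=2 count=1
After op 4 (write(13)): arr=[18 9 13 _ _ _] head=1 tail=3 count=2
After op 5 (read()): arr=[18 9 13 _ _ _] head=2 tail=3 count=1
After op 6 (write(17)): arr=[18 9 13 17 _ _] head=2 tail=4 count=2
After op 7 (read()): arr=[18 9 13 17 _ _] head=3 tail=4 count=1
After op 8 (read()): arr=[18 9 13 17 _ _] head=4 tail=4 count=0
After op 9 (write(1)): arr=[18 9 13 17 1 _] head=4 tail=5 count=1
After op 10 (write(14)): arr=[18 9 13 17 1 14] head=4 tail=0 count=2
After op 11 (write(21)): arr=[21 9 13 17 1 14] head=4 tail=1 count=3
After op 12 (write(10)): arr=[21 10 13 17 1 14] head=4 tail=2 count=4
After op 13 (write(12)): arr=[21 10 12 17 1 14] head=4 tail=3 count=5
After op 14 (write(11)): arr=[21 10 12 11 1 14] head=4 tail=4 count=6
After op 15 (write(20)): arr=[21 10 12 11 20 14] head=5 tail=5 count=6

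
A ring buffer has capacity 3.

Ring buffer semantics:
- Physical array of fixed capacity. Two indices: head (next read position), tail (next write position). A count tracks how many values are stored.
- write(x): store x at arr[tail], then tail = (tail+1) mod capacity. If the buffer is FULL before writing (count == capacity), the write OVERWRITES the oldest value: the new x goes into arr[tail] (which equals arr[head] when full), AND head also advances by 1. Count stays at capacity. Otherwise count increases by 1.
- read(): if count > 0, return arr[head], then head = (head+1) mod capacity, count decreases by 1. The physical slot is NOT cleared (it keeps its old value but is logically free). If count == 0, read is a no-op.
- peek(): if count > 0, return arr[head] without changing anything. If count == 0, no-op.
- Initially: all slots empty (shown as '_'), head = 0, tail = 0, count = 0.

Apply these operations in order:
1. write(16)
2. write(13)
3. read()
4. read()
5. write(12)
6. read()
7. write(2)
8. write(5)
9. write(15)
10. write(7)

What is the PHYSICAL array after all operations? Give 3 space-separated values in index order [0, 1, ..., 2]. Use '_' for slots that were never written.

After op 1 (write(16)): arr=[16 _ _] head=0 tail=1 count=1
After op 2 (write(13)): arr=[16 13 _] head=0 tail=2 count=2
After op 3 (read()): arr=[16 13 _] head=1 tail=2 count=1
After op 4 (read()): arr=[16 13 _] head=2 tail=2 count=0
After op 5 (write(12)): arr=[16 13 12] head=2 tail=0 count=1
After op 6 (read()): arr=[16 13 12] head=0 tail=0 count=0
After op 7 (write(2)): arr=[2 13 12] head=0 tail=1 count=1
After op 8 (write(5)): arr=[2 5 12] head=0 tail=2 count=2
After op 9 (write(15)): arr=[2 5 15] head=0 tail=0 count=3
After op 10 (write(7)): arr=[7 5 15] head=1 tail=1 count=3

Answer: 7 5 15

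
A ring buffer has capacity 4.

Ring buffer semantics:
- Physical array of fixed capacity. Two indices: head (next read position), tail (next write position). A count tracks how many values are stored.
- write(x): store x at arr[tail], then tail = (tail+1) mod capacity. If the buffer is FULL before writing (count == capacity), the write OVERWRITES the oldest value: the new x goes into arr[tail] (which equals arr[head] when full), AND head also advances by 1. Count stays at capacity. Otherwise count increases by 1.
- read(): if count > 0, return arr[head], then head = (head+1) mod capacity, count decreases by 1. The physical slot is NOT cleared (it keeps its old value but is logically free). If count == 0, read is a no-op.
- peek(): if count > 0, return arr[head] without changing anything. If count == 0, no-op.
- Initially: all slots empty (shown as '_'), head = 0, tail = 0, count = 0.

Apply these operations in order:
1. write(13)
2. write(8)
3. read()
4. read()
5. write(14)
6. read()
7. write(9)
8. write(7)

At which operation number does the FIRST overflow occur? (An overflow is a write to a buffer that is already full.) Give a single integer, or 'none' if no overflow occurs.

After op 1 (write(13)): arr=[13 _ _ _] head=0 tail=1 count=1
After op 2 (write(8)): arr=[13 8 _ _] head=0 tail=2 count=2
After op 3 (read()): arr=[13 8 _ _] head=1 tail=2 count=1
After op 4 (read()): arr=[13 8 _ _] head=2 tail=2 count=0
After op 5 (write(14)): arr=[13 8 14 _] head=2 tail=3 count=1
After op 6 (read()): arr=[13 8 14 _] head=3 tail=3 count=0
After op 7 (write(9)): arr=[13 8 14 9] head=3 tail=0 count=1
After op 8 (write(7)): arr=[7 8 14 9] head=3 tail=1 count=2

Answer: none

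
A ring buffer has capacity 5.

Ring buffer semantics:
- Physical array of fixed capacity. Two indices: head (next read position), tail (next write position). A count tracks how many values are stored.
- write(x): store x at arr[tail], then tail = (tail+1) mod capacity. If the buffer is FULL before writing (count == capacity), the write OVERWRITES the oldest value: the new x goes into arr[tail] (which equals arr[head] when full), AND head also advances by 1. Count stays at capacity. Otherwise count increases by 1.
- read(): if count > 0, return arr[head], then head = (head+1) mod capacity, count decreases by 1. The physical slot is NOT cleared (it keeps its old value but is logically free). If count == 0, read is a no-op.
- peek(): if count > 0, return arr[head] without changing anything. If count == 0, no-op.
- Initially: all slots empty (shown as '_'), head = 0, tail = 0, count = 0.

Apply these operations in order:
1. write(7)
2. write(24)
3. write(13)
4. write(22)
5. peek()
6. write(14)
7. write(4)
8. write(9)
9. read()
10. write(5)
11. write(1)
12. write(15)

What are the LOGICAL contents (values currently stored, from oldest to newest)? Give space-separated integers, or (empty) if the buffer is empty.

After op 1 (write(7)): arr=[7 _ _ _ _] head=0 tail=1 count=1
After op 2 (write(24)): arr=[7 24 _ _ _] head=0 tail=2 count=2
After op 3 (write(13)): arr=[7 24 13 _ _] head=0 tail=3 count=3
After op 4 (write(22)): arr=[7 24 13 22 _] head=0 tail=4 count=4
After op 5 (peek()): arr=[7 24 13 22 _] head=0 tail=4 count=4
After op 6 (write(14)): arr=[7 24 13 22 14] head=0 tail=0 count=5
After op 7 (write(4)): arr=[4 24 13 22 14] head=1 tail=1 count=5
After op 8 (write(9)): arr=[4 9 13 22 14] head=2 tail=2 count=5
After op 9 (read()): arr=[4 9 13 22 14] head=3 tail=2 count=4
After op 10 (write(5)): arr=[4 9 5 22 14] head=3 tail=3 count=5
After op 11 (write(1)): arr=[4 9 5 1 14] head=4 tail=4 count=5
After op 12 (write(15)): arr=[4 9 5 1 15] head=0 tail=0 count=5

Answer: 4 9 5 1 15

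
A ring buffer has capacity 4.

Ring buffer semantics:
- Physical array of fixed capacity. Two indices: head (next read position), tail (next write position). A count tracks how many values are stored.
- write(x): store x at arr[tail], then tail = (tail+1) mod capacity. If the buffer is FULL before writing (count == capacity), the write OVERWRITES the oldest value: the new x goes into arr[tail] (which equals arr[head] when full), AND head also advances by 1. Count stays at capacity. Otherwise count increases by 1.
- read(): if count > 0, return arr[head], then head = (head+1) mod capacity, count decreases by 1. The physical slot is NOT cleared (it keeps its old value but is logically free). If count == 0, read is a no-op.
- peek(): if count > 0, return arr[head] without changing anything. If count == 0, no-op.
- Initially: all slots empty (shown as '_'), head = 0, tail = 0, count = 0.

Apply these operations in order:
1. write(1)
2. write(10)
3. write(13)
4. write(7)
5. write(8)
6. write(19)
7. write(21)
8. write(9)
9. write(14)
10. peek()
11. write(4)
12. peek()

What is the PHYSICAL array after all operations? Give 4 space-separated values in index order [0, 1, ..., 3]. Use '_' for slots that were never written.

Answer: 14 4 21 9

Derivation:
After op 1 (write(1)): arr=[1 _ _ _] head=0 tail=1 count=1
After op 2 (write(10)): arr=[1 10 _ _] head=0 tail=2 count=2
After op 3 (write(13)): arr=[1 10 13 _] head=0 tail=3 count=3
After op 4 (write(7)): arr=[1 10 13 7] head=0 tail=0 count=4
After op 5 (write(8)): arr=[8 10 13 7] head=1 tail=1 count=4
After op 6 (write(19)): arr=[8 19 13 7] head=2 tail=2 count=4
After op 7 (write(21)): arr=[8 19 21 7] head=3 tail=3 count=4
After op 8 (write(9)): arr=[8 19 21 9] head=0 tail=0 count=4
After op 9 (write(14)): arr=[14 19 21 9] head=1 tail=1 count=4
After op 10 (peek()): arr=[14 19 21 9] head=1 tail=1 count=4
After op 11 (write(4)): arr=[14 4 21 9] head=2 tail=2 count=4
After op 12 (peek()): arr=[14 4 21 9] head=2 tail=2 count=4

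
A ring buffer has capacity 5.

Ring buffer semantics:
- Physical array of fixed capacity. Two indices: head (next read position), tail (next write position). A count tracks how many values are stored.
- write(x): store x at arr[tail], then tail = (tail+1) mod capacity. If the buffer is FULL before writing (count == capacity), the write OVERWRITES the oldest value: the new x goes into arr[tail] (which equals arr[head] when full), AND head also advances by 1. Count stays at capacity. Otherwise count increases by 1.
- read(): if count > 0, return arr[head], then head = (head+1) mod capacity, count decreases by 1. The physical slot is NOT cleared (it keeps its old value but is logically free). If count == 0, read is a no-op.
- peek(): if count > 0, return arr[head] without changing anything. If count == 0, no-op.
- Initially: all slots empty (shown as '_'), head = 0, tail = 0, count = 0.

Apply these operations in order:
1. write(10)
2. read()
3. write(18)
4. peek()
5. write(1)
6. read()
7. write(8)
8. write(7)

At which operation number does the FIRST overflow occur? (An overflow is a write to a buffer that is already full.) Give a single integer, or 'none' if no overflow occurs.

Answer: none

Derivation:
After op 1 (write(10)): arr=[10 _ _ _ _] head=0 tail=1 count=1
After op 2 (read()): arr=[10 _ _ _ _] head=1 tail=1 count=0
After op 3 (write(18)): arr=[10 18 _ _ _] head=1 tail=2 count=1
After op 4 (peek()): arr=[10 18 _ _ _] head=1 tail=2 count=1
After op 5 (write(1)): arr=[10 18 1 _ _] head=1 tail=3 count=2
After op 6 (read()): arr=[10 18 1 _ _] head=2 tail=3 count=1
After op 7 (write(8)): arr=[10 18 1 8 _] head=2 tail=4 count=2
After op 8 (write(7)): arr=[10 18 1 8 7] head=2 tail=0 count=3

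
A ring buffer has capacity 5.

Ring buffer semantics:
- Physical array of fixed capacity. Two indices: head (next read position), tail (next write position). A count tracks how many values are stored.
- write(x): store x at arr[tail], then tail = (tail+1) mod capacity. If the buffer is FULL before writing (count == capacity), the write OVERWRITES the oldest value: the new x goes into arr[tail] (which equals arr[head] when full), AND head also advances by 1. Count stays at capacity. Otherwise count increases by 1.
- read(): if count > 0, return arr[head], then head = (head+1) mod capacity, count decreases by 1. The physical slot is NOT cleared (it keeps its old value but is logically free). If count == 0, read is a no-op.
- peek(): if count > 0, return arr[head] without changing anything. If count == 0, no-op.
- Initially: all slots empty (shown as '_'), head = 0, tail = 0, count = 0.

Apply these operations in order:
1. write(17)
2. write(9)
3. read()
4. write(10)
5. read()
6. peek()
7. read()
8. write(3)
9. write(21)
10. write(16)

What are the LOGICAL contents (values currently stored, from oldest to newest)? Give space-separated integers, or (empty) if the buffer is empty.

Answer: 3 21 16

Derivation:
After op 1 (write(17)): arr=[17 _ _ _ _] head=0 tail=1 count=1
After op 2 (write(9)): arr=[17 9 _ _ _] head=0 tail=2 count=2
After op 3 (read()): arr=[17 9 _ _ _] head=1 tail=2 count=1
After op 4 (write(10)): arr=[17 9 10 _ _] head=1 tail=3 count=2
After op 5 (read()): arr=[17 9 10 _ _] head=2 tail=3 count=1
After op 6 (peek()): arr=[17 9 10 _ _] head=2 tail=3 count=1
After op 7 (read()): arr=[17 9 10 _ _] head=3 tail=3 count=0
After op 8 (write(3)): arr=[17 9 10 3 _] head=3 tail=4 count=1
After op 9 (write(21)): arr=[17 9 10 3 21] head=3 tail=0 count=2
After op 10 (write(16)): arr=[16 9 10 3 21] head=3 tail=1 count=3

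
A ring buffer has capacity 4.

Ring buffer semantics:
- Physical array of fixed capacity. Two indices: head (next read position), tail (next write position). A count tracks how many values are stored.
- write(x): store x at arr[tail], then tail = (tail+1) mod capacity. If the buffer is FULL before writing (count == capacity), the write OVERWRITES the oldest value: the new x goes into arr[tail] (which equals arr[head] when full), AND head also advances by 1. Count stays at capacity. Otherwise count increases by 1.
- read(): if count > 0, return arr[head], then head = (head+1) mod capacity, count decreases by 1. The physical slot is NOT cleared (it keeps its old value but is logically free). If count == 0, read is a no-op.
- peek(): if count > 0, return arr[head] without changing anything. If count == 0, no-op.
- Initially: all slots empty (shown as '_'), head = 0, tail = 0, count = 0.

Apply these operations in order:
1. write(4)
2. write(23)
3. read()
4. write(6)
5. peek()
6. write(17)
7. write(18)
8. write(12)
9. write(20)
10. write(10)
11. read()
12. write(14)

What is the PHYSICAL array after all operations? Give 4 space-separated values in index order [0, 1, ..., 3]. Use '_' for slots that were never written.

After op 1 (write(4)): arr=[4 _ _ _] head=0 tail=1 count=1
After op 2 (write(23)): arr=[4 23 _ _] head=0 tail=2 count=2
After op 3 (read()): arr=[4 23 _ _] head=1 tail=2 count=1
After op 4 (write(6)): arr=[4 23 6 _] head=1 tail=3 count=2
After op 5 (peek()): arr=[4 23 6 _] head=1 tail=3 count=2
After op 6 (write(17)): arr=[4 23 6 17] head=1 tail=0 count=3
After op 7 (write(18)): arr=[18 23 6 17] head=1 tail=1 count=4
After op 8 (write(12)): arr=[18 12 6 17] head=2 tail=2 count=4
After op 9 (write(20)): arr=[18 12 20 17] head=3 tail=3 count=4
After op 10 (write(10)): arr=[18 12 20 10] head=0 tail=0 count=4
After op 11 (read()): arr=[18 12 20 10] head=1 tail=0 count=3
After op 12 (write(14)): arr=[14 12 20 10] head=1 tail=1 count=4

Answer: 14 12 20 10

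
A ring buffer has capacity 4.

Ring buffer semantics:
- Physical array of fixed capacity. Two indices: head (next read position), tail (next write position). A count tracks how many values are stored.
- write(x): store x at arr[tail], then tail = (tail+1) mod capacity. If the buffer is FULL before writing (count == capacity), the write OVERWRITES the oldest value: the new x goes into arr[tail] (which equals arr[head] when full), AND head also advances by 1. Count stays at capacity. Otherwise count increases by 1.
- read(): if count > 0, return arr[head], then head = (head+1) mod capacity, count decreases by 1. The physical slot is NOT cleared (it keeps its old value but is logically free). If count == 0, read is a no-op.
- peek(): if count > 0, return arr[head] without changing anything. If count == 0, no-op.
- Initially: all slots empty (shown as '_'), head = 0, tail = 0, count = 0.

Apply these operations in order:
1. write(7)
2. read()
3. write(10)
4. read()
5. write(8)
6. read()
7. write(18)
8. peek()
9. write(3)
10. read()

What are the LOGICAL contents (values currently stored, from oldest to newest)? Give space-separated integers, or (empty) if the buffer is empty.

Answer: 3

Derivation:
After op 1 (write(7)): arr=[7 _ _ _] head=0 tail=1 count=1
After op 2 (read()): arr=[7 _ _ _] head=1 tail=1 count=0
After op 3 (write(10)): arr=[7 10 _ _] head=1 tail=2 count=1
After op 4 (read()): arr=[7 10 _ _] head=2 tail=2 count=0
After op 5 (write(8)): arr=[7 10 8 _] head=2 tail=3 count=1
After op 6 (read()): arr=[7 10 8 _] head=3 tail=3 count=0
After op 7 (write(18)): arr=[7 10 8 18] head=3 tail=0 count=1
After op 8 (peek()): arr=[7 10 8 18] head=3 tail=0 count=1
After op 9 (write(3)): arr=[3 10 8 18] head=3 tail=1 count=2
After op 10 (read()): arr=[3 10 8 18] head=0 tail=1 count=1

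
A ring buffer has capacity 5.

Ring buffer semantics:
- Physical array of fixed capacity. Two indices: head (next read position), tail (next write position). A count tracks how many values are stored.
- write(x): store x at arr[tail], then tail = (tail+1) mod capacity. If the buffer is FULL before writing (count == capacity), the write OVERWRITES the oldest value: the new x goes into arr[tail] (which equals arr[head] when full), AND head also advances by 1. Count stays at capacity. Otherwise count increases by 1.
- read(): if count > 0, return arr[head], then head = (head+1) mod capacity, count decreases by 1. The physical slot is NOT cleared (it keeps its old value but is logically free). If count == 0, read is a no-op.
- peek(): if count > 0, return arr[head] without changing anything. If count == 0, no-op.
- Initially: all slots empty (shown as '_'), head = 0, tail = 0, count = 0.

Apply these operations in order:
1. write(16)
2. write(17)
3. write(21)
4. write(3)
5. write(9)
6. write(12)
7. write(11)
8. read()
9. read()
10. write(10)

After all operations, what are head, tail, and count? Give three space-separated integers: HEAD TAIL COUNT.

Answer: 4 3 4

Derivation:
After op 1 (write(16)): arr=[16 _ _ _ _] head=0 tail=1 count=1
After op 2 (write(17)): arr=[16 17 _ _ _] head=0 tail=2 count=2
After op 3 (write(21)): arr=[16 17 21 _ _] head=0 tail=3 count=3
After op 4 (write(3)): arr=[16 17 21 3 _] head=0 tail=4 count=4
After op 5 (write(9)): arr=[16 17 21 3 9] head=0 tail=0 count=5
After op 6 (write(12)): arr=[12 17 21 3 9] head=1 tail=1 count=5
After op 7 (write(11)): arr=[12 11 21 3 9] head=2 tail=2 count=5
After op 8 (read()): arr=[12 11 21 3 9] head=3 tail=2 count=4
After op 9 (read()): arr=[12 11 21 3 9] head=4 tail=2 count=3
After op 10 (write(10)): arr=[12 11 10 3 9] head=4 tail=3 count=4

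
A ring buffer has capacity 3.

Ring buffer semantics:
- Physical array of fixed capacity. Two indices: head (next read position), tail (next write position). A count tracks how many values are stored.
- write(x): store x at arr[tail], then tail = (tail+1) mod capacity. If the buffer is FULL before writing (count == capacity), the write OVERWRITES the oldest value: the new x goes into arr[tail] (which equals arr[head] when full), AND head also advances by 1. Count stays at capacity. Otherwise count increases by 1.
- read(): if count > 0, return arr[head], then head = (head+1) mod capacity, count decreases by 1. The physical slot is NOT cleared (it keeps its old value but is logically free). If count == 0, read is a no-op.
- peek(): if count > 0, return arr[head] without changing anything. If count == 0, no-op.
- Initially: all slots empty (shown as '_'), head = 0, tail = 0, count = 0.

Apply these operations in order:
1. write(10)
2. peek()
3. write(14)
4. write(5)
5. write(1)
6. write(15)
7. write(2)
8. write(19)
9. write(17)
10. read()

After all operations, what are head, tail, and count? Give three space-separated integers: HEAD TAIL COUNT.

Answer: 0 2 2

Derivation:
After op 1 (write(10)): arr=[10 _ _] head=0 tail=1 count=1
After op 2 (peek()): arr=[10 _ _] head=0 tail=1 count=1
After op 3 (write(14)): arr=[10 14 _] head=0 tail=2 count=2
After op 4 (write(5)): arr=[10 14 5] head=0 tail=0 count=3
After op 5 (write(1)): arr=[1 14 5] head=1 tail=1 count=3
After op 6 (write(15)): arr=[1 15 5] head=2 tail=2 count=3
After op 7 (write(2)): arr=[1 15 2] head=0 tail=0 count=3
After op 8 (write(19)): arr=[19 15 2] head=1 tail=1 count=3
After op 9 (write(17)): arr=[19 17 2] head=2 tail=2 count=3
After op 10 (read()): arr=[19 17 2] head=0 tail=2 count=2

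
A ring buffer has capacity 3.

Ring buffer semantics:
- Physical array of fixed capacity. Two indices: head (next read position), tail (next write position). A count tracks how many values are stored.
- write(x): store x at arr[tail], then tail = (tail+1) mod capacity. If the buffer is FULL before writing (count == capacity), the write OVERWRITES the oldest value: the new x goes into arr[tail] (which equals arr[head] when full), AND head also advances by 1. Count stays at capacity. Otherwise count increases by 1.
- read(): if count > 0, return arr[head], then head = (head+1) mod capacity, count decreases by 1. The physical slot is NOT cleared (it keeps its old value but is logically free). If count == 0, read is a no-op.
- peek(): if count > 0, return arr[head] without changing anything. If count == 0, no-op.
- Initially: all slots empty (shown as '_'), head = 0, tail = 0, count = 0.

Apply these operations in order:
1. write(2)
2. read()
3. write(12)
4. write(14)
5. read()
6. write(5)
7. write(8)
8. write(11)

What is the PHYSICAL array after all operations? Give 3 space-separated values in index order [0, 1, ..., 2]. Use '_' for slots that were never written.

Answer: 5 8 11

Derivation:
After op 1 (write(2)): arr=[2 _ _] head=0 tail=1 count=1
After op 2 (read()): arr=[2 _ _] head=1 tail=1 count=0
After op 3 (write(12)): arr=[2 12 _] head=1 tail=2 count=1
After op 4 (write(14)): arr=[2 12 14] head=1 tail=0 count=2
After op 5 (read()): arr=[2 12 14] head=2 tail=0 count=1
After op 6 (write(5)): arr=[5 12 14] head=2 tail=1 count=2
After op 7 (write(8)): arr=[5 8 14] head=2 tail=2 count=3
After op 8 (write(11)): arr=[5 8 11] head=0 tail=0 count=3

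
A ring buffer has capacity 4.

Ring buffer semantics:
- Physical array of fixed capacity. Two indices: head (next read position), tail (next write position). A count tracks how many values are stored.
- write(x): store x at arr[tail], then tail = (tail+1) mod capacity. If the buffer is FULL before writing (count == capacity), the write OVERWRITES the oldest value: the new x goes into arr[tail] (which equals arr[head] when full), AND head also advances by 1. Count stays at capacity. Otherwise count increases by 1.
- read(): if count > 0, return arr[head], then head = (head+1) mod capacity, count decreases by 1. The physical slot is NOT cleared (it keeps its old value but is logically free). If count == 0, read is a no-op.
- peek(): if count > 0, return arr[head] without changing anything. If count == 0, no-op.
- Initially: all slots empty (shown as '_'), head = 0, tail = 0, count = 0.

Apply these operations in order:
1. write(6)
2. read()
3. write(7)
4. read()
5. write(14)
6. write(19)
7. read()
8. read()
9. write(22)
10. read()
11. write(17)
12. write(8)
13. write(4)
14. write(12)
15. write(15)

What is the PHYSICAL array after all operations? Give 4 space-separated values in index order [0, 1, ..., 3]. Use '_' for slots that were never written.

After op 1 (write(6)): arr=[6 _ _ _] head=0 tail=1 count=1
After op 2 (read()): arr=[6 _ _ _] head=1 tail=1 count=0
After op 3 (write(7)): arr=[6 7 _ _] head=1 tail=2 count=1
After op 4 (read()): arr=[6 7 _ _] head=2 tail=2 count=0
After op 5 (write(14)): arr=[6 7 14 _] head=2 tail=3 count=1
After op 6 (write(19)): arr=[6 7 14 19] head=2 tail=0 count=2
After op 7 (read()): arr=[6 7 14 19] head=3 tail=0 count=1
After op 8 (read()): arr=[6 7 14 19] head=0 tail=0 count=0
After op 9 (write(22)): arr=[22 7 14 19] head=0 tail=1 count=1
After op 10 (read()): arr=[22 7 14 19] head=1 tail=1 count=0
After op 11 (write(17)): arr=[22 17 14 19] head=1 tail=2 count=1
After op 12 (write(8)): arr=[22 17 8 19] head=1 tail=3 count=2
After op 13 (write(4)): arr=[22 17 8 4] head=1 tail=0 count=3
After op 14 (write(12)): arr=[12 17 8 4] head=1 tail=1 count=4
After op 15 (write(15)): arr=[12 15 8 4] head=2 tail=2 count=4

Answer: 12 15 8 4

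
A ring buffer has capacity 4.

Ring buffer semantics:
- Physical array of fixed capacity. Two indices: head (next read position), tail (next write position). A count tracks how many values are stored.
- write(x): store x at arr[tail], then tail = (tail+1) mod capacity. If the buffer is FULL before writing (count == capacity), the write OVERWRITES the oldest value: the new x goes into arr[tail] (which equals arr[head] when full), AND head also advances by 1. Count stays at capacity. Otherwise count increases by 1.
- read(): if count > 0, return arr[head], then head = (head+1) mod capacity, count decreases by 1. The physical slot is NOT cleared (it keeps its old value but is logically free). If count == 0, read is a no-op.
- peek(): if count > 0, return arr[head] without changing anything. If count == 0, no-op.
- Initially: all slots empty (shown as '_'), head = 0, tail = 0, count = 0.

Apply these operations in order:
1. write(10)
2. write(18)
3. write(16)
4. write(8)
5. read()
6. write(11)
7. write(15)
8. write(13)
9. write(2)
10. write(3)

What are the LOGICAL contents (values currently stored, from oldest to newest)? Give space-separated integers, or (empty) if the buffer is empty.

Answer: 15 13 2 3

Derivation:
After op 1 (write(10)): arr=[10 _ _ _] head=0 tail=1 count=1
After op 2 (write(18)): arr=[10 18 _ _] head=0 tail=2 count=2
After op 3 (write(16)): arr=[10 18 16 _] head=0 tail=3 count=3
After op 4 (write(8)): arr=[10 18 16 8] head=0 tail=0 count=4
After op 5 (read()): arr=[10 18 16 8] head=1 tail=0 count=3
After op 6 (write(11)): arr=[11 18 16 8] head=1 tail=1 count=4
After op 7 (write(15)): arr=[11 15 16 8] head=2 tail=2 count=4
After op 8 (write(13)): arr=[11 15 13 8] head=3 tail=3 count=4
After op 9 (write(2)): arr=[11 15 13 2] head=0 tail=0 count=4
After op 10 (write(3)): arr=[3 15 13 2] head=1 tail=1 count=4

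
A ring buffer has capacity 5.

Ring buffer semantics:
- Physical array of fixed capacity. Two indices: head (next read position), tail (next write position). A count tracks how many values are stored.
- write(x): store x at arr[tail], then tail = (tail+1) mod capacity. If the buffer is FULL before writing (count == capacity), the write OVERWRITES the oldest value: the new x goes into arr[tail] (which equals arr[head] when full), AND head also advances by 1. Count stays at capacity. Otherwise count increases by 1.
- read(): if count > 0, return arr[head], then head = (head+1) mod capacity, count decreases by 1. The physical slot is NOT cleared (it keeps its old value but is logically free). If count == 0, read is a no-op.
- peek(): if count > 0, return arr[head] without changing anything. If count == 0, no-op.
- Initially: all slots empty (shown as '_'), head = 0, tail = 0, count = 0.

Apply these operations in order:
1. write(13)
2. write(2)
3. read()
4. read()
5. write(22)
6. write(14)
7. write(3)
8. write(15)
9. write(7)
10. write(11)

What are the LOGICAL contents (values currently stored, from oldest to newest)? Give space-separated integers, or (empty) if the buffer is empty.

Answer: 14 3 15 7 11

Derivation:
After op 1 (write(13)): arr=[13 _ _ _ _] head=0 tail=1 count=1
After op 2 (write(2)): arr=[13 2 _ _ _] head=0 tail=2 count=2
After op 3 (read()): arr=[13 2 _ _ _] head=1 tail=2 count=1
After op 4 (read()): arr=[13 2 _ _ _] head=2 tail=2 count=0
After op 5 (write(22)): arr=[13 2 22 _ _] head=2 tail=3 count=1
After op 6 (write(14)): arr=[13 2 22 14 _] head=2 tail=4 count=2
After op 7 (write(3)): arr=[13 2 22 14 3] head=2 tail=0 count=3
After op 8 (write(15)): arr=[15 2 22 14 3] head=2 tail=1 count=4
After op 9 (write(7)): arr=[15 7 22 14 3] head=2 tail=2 count=5
After op 10 (write(11)): arr=[15 7 11 14 3] head=3 tail=3 count=5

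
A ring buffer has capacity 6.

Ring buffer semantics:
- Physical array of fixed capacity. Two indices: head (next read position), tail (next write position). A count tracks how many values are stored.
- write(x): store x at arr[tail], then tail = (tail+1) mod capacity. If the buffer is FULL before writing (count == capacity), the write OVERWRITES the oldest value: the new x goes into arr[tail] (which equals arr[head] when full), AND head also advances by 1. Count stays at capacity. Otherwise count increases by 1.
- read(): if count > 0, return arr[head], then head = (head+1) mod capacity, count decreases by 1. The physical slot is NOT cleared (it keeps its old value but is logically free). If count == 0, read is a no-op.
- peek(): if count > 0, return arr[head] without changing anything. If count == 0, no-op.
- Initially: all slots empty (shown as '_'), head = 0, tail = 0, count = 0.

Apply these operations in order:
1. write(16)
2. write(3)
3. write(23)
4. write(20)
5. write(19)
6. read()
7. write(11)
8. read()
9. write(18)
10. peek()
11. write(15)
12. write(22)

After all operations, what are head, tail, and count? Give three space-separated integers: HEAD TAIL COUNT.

Answer: 3 3 6

Derivation:
After op 1 (write(16)): arr=[16 _ _ _ _ _] head=0 tail=1 count=1
After op 2 (write(3)): arr=[16 3 _ _ _ _] head=0 tail=2 count=2
After op 3 (write(23)): arr=[16 3 23 _ _ _] head=0 tail=3 count=3
After op 4 (write(20)): arr=[16 3 23 20 _ _] head=0 tail=4 count=4
After op 5 (write(19)): arr=[16 3 23 20 19 _] head=0 tail=5 count=5
After op 6 (read()): arr=[16 3 23 20 19 _] head=1 tail=5 count=4
After op 7 (write(11)): arr=[16 3 23 20 19 11] head=1 tail=0 count=5
After op 8 (read()): arr=[16 3 23 20 19 11] head=2 tail=0 count=4
After op 9 (write(18)): arr=[18 3 23 20 19 11] head=2 tail=1 count=5
After op 10 (peek()): arr=[18 3 23 20 19 11] head=2 tail=1 count=5
After op 11 (write(15)): arr=[18 15 23 20 19 11] head=2 tail=2 count=6
After op 12 (write(22)): arr=[18 15 22 20 19 11] head=3 tail=3 count=6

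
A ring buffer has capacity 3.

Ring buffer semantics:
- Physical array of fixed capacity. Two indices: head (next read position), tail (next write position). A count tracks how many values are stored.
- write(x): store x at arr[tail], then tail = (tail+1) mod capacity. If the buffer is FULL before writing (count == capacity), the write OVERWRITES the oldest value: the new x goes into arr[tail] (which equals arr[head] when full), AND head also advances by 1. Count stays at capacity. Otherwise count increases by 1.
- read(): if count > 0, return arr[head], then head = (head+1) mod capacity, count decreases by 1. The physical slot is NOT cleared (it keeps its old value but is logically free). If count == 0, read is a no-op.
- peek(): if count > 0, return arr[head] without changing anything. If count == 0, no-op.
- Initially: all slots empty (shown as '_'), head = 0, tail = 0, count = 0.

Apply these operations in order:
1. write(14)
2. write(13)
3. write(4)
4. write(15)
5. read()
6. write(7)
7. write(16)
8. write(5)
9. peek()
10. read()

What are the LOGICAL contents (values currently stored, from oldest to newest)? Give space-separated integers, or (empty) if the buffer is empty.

After op 1 (write(14)): arr=[14 _ _] head=0 tail=1 count=1
After op 2 (write(13)): arr=[14 13 _] head=0 tail=2 count=2
After op 3 (write(4)): arr=[14 13 4] head=0 tail=0 count=3
After op 4 (write(15)): arr=[15 13 4] head=1 tail=1 count=3
After op 5 (read()): arr=[15 13 4] head=2 tail=1 count=2
After op 6 (write(7)): arr=[15 7 4] head=2 tail=2 count=3
After op 7 (write(16)): arr=[15 7 16] head=0 tail=0 count=3
After op 8 (write(5)): arr=[5 7 16] head=1 tail=1 count=3
After op 9 (peek()): arr=[5 7 16] head=1 tail=1 count=3
After op 10 (read()): arr=[5 7 16] head=2 tail=1 count=2

Answer: 16 5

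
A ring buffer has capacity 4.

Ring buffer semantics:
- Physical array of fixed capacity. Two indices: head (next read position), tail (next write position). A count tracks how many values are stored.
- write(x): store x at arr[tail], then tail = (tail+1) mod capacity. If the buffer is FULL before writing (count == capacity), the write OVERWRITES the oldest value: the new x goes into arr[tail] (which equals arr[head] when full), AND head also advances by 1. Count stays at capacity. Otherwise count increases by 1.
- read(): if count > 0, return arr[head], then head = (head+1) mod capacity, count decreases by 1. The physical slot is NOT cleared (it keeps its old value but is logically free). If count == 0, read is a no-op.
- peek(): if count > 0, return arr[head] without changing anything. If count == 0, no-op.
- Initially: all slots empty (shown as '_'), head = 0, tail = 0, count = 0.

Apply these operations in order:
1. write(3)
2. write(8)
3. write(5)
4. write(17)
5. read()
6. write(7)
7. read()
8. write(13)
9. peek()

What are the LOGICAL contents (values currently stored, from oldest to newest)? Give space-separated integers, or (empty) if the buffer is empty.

Answer: 5 17 7 13

Derivation:
After op 1 (write(3)): arr=[3 _ _ _] head=0 tail=1 count=1
After op 2 (write(8)): arr=[3 8 _ _] head=0 tail=2 count=2
After op 3 (write(5)): arr=[3 8 5 _] head=0 tail=3 count=3
After op 4 (write(17)): arr=[3 8 5 17] head=0 tail=0 count=4
After op 5 (read()): arr=[3 8 5 17] head=1 tail=0 count=3
After op 6 (write(7)): arr=[7 8 5 17] head=1 tail=1 count=4
After op 7 (read()): arr=[7 8 5 17] head=2 tail=1 count=3
After op 8 (write(13)): arr=[7 13 5 17] head=2 tail=2 count=4
After op 9 (peek()): arr=[7 13 5 17] head=2 tail=2 count=4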